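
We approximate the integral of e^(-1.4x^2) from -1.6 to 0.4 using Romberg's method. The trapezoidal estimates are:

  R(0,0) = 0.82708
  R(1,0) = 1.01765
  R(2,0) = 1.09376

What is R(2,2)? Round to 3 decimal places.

R(1,1) = (4·1.01765 − 0.82708) / 3 = 1.08117
R(2,1) = 1.09376 + (1.09376 − 1.01765)/3 = 1.11913
R(2,2) = (16·1.11913 − 1.08117) / 15 = 1.12166

1.122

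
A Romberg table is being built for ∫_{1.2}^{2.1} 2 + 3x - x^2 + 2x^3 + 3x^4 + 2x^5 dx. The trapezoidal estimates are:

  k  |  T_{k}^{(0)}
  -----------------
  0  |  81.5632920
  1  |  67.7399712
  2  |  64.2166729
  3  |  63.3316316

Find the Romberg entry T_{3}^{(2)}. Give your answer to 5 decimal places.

Richardson extrapolation on the trapezoidal column (denominator 4−1=3):
T_{2}^{(1)} = (4·64.2166729 − 67.7399712) / 3 = 63.0422401
T_{3}^{(1)} = (4·63.3316316 − 64.2166729) / 3 = 63.0366178
T_{3}^{(2)} = (16·63.0366178 − 63.0422401) / 15 = 63.0362430

63.03624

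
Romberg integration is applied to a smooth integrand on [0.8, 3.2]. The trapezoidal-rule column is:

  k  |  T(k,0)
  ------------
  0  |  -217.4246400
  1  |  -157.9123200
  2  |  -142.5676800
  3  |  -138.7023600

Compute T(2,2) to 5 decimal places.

-137.41133

Richardson extrapolation on the trapezoidal column (denominator 4−1=3):
T(1,1) = -157.9123200 + (-157.9123200 − (-217.4246400))/3 = -138.0748800
T(2,1) = -142.5676800 + (-142.5676800 − (-157.9123200))/3 = -137.4528000
T(2,2) = (16·(-137.4528000) − (-138.0748800)) / 15 = -137.4113280
(Column j=1 coincides with Simpson's rule on the same nodes.)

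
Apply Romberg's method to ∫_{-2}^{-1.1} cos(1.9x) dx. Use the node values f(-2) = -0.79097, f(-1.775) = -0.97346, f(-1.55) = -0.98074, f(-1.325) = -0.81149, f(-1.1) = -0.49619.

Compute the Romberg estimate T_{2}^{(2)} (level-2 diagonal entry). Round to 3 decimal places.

-0.779

T_{0}^{(0)} (trapezoid, 1 panel, h=0.9000): -0.57922
T_{1}^{(0)} (trapezoid, 2 panels, h=0.4500): -0.73094
T_{2}^{(0)} (trapezoid, 4 panels, h=0.2250): -0.76709
T_{1}^{(1)} = -0.73094 + (-0.73094 − (-0.57922))/3 = -0.78151
T_{2}^{(1)} = -0.76709 + (-0.76709 − (-0.73094))/3 = -0.77914
T_{2}^{(2)} = -0.77914 + (-0.77914 − (-0.78151))/15 = -0.77898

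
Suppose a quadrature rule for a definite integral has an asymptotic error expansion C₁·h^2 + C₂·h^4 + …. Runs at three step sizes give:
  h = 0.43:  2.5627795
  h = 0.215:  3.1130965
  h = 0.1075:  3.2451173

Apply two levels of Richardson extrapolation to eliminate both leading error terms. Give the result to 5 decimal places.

First eliminate the h^2 term (factor 2^2 = 4):
  B₁ = (4·3.1130965 − 2.5627795)/3 = 3.2965355
  B₂ = (4·3.2451173 − 3.1130965)/3 = 3.2891242
Then eliminate the h^4 term (factor 2^4 = 16):
  (16·3.2891242 − 3.2965355)/15 = 3.2886301

3.28863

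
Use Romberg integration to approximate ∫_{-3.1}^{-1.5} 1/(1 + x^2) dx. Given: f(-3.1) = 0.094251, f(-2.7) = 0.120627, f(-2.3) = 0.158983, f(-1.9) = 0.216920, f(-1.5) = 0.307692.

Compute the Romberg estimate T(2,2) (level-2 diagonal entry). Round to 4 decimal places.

0.2760

T(0,0) (trapezoid, 1 panel, h=1.6000): 0.321554
T(1,0) (trapezoid, 2 panels, h=0.8000): 0.287964
T(2,0) (trapezoid, 4 panels, h=0.4000): 0.279001
T(1,1) = 0.287964 + (0.287964 − 0.321554)/3 = 0.276767
T(2,1) = 0.279001 + (0.279001 − 0.287964)/3 = 0.276013
T(2,2) = 0.276013 + (0.276013 − 0.276767)/15 = 0.275963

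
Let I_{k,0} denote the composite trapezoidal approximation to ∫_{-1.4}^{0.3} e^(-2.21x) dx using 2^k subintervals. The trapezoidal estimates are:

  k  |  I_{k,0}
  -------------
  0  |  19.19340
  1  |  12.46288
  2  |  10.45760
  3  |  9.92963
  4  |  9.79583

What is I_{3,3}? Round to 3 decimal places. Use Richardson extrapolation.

Richardson extrapolation on the trapezoidal column (denominator 4−1=3):
I_{1,1} = 12.46288 + (12.46288 − 19.19340)/3 = 10.21937
I_{2,1} = (4·10.45760 − 12.46288) / 3 = 9.78917
I_{3,1} = (4·9.92963 − 10.45760) / 3 = 9.75364
I_{2,2} = 9.78917 + (9.78917 − 10.21937)/15 = 9.76049
I_{3,2} = 9.75364 + (9.75364 − 9.78917)/15 = 9.75127
I_{3,3} = 9.75127 + (9.75127 − 9.76049)/63 = 9.75112

9.751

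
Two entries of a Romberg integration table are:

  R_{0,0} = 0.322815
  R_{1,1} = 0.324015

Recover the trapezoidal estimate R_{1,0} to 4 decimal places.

0.3237

From R_{1,1} = (4·R_{1,0} − R_{0,0})/3, solve for R_{1,0}:
4·R_{1,0} = 3·0.324015 + 0.322815 = 1.294860
R_{1,0} = 0.323715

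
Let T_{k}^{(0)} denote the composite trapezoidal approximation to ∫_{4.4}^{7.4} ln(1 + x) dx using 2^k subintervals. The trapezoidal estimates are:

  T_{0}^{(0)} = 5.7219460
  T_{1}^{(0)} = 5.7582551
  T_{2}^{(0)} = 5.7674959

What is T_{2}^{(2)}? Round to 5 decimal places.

5.77059

Richardson extrapolation on the trapezoidal column (denominator 4−1=3):
T_{1}^{(1)} = 5.7582551 + (5.7582551 − 5.7219460)/3 = 5.7703581
T_{2}^{(1)} = (4·5.7674959 − 5.7582551) / 3 = 5.7705762
T_{2}^{(2)} = 5.7705762 + (5.7705762 − 5.7703581)/15 = 5.7705907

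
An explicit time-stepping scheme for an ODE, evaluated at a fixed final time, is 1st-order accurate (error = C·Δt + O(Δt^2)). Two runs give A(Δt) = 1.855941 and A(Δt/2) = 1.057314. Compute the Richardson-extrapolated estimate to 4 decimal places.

0.2587

The leading error scales as Δt; refining by a factor of 2 reduces it by 2^1 = 2.
Extrapolated value = (2·A(Δt/2) − A(Δt)) / (2 − 1)
= (2·1.057314 − 1.855941) / 1
= 0.258687 / 1 = 0.258687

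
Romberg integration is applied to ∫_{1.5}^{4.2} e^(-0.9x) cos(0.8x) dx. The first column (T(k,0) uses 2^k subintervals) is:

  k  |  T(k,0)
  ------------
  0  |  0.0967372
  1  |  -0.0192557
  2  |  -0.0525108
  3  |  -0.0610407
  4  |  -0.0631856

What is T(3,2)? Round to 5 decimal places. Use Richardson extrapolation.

-0.06390

Richardson extrapolation on the trapezoidal column (denominator 4−1=3):
T(2,1) = (4·(-0.0525108) − (-0.0192557)) / 3 = -0.0635958
T(3,1) = -0.0610407 + (-0.0610407 − (-0.0525108))/3 = -0.0638840
T(3,2) = -0.0638840 + (-0.0638840 − (-0.0635958))/15 = -0.0639032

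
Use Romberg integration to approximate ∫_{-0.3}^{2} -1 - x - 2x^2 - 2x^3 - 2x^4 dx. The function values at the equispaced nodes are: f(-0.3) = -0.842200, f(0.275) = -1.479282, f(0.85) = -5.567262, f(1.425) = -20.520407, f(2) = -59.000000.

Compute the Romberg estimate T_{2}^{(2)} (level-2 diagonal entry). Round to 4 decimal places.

-30.4033

T_{0}^{(0)} (trapezoid, 1 panel, h=2.3000): -68.818530
T_{1}^{(0)} (trapezoid, 2 panels, h=1.1500): -40.811616
T_{2}^{(0)} (trapezoid, 4 panels, h=0.5750): -33.055629
T_{1}^{(1)} = -40.811616 + (-40.811616 − (-68.818530))/3 = -31.475978
T_{2}^{(1)} = -33.055629 + (-33.055629 − (-40.811616))/3 = -30.470300
T_{2}^{(2)} = -30.470300 + (-30.470300 − (-31.475978))/15 = -30.403255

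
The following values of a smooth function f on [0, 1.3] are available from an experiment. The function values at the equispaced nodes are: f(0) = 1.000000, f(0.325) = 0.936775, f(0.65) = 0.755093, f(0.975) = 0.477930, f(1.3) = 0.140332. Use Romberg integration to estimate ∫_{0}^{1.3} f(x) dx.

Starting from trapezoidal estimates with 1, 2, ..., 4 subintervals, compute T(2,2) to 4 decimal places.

T(0,0) (trapezoid, 1 panel, h=1.3000): 0.741216
T(1,0) (trapezoid, 2 panels, h=0.6500): 0.861418
T(2,0) (trapezoid, 4 panels, h=0.3250): 0.890488
T(1,1) = 0.861418 + (0.861418 − 0.741216)/3 = 0.901485
T(2,1) = 0.890488 + (0.890488 − 0.861418)/3 = 0.900178
T(2,2) = 0.900178 + (0.900178 − 0.901485)/15 = 0.900091

0.9001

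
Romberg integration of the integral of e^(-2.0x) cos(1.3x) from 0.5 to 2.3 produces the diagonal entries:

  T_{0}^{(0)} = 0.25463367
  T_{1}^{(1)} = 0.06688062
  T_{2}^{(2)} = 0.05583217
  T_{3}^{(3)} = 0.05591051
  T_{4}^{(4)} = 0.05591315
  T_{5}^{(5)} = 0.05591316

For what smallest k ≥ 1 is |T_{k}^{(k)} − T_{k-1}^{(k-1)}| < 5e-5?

k = 4

|T_{1}^{(1)} − T_{0}^{(0)}| = 0.18775305 ≥ 5e-5
|T_{2}^{(2)} − T_{1}^{(1)}| = 0.01104845 ≥ 5e-5
|T_{3}^{(3)} − T_{2}^{(2)}| = 0.00007834 ≥ 5e-5
|T_{4}^{(4)} − T_{3}^{(3)}| = 0.00000264 < 5e-5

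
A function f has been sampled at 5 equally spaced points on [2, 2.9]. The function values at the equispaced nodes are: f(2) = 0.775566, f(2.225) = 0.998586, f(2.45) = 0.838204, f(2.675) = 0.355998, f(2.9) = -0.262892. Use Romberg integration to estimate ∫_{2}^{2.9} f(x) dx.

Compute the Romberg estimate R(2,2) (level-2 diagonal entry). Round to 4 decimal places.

R(0,0) (trapezoid, 1 panel, h=0.9000): 0.230703
R(1,0) (trapezoid, 2 panels, h=0.4500): 0.492543
R(2,0) (trapezoid, 4 panels, h=0.2250): 0.551053
R(1,1) = 0.492543 + (0.492543 − 0.230703)/3 = 0.579823
R(2,1) = 0.551053 + (0.551053 − 0.492543)/3 = 0.570556
R(2,2) = 0.570556 + (0.570556 − 0.579823)/15 = 0.569938

0.5699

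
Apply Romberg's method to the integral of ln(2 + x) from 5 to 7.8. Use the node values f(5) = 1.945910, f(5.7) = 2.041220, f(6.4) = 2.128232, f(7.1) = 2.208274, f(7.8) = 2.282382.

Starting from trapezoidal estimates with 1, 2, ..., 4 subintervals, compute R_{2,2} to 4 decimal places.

R_{0,0} (trapezoid, 1 panel, h=2.8000): 5.919609
R_{1,0} (trapezoid, 2 panels, h=1.4000): 5.939329
R_{2,0} (trapezoid, 4 panels, h=0.7000): 5.944310
R_{1,1} = 5.939329 + (5.939329 − 5.919609)/3 = 5.945902
R_{2,1} = 5.944310 + (5.944310 − 5.939329)/3 = 5.945970
R_{2,2} = 5.945970 + (5.945970 − 5.945902)/15 = 5.945975

5.9460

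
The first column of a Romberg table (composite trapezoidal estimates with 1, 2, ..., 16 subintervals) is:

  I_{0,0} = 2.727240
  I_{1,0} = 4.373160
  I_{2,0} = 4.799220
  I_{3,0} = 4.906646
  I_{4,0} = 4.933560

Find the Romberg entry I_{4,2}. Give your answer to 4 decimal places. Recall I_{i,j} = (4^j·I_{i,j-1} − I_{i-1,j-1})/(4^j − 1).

4.9425

I_{3,1} = (4·4.906646 − 4.799220) / 3 = 4.942455
I_{4,1} = 4.933560 + (4.933560 − 4.906646)/3 = 4.942531
I_{4,2} = (16·4.942531 − 4.942455) / 15 = 4.942536
(Column j=1 coincides with Simpson's rule on the same nodes.)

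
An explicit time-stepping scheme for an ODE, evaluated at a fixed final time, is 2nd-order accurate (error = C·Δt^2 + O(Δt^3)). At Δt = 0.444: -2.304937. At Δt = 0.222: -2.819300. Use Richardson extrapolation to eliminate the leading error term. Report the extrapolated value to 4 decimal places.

-2.9908

Extrapolated value = (4·A(Δt/2) − A(Δt)) / (4 − 1)
= (4·(-2.819300) − (-2.304937)) / 3
= -8.972263 / 3 = -2.990754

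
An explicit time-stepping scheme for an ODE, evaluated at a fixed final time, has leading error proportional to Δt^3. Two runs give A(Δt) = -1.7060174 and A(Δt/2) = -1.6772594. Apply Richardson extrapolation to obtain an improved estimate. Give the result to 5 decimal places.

The leading error scales as Δt^3; refining by a factor of 2 reduces it by 2^3 = 8.
Extrapolated value = (8·A(Δt/2) − A(Δt)) / (8 − 1)
= (8·(-1.6772594) − (-1.7060174)) / 7
= -11.7120578 / 7 = -1.6731511

-1.67315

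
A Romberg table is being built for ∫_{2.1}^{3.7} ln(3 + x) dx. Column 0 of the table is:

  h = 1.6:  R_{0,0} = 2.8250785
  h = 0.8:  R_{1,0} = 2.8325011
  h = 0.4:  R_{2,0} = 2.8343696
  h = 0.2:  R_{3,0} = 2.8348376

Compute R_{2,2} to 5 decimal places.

R_{1,1} = 2.8325011 + (2.8325011 − 2.8250785)/3 = 2.8349753
R_{2,1} = 2.8343696 + (2.8343696 − 2.8325011)/3 = 2.8349924
R_{2,2} = (16·2.8349924 − 2.8349753) / 15 = 2.8349935

2.83499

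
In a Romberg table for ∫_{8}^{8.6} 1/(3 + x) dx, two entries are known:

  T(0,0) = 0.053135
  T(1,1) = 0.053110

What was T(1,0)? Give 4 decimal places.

0.0531

From T(1,1) = (4·T(1,0) − T(0,0))/3, solve for T(1,0):
4·T(1,0) = 3·0.053110 + 0.053135 = 0.212465
T(1,0) = 0.053116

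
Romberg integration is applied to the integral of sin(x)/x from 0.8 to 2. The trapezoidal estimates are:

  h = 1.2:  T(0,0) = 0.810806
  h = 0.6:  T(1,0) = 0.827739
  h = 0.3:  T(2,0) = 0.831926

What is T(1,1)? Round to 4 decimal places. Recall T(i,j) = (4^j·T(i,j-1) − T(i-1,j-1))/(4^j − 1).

T(1,1) = (4·0.827739 − 0.810806) / 3 = 0.833383

0.8334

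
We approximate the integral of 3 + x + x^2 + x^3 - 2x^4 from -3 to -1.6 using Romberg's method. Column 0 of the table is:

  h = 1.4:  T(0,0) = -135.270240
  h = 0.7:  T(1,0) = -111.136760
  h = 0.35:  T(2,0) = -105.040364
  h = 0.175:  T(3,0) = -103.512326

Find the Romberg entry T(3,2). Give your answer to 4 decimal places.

Richardson extrapolation on the trapezoidal column (denominator 4−1=3):
T(2,1) = (4·(-105.040364) − (-111.136760)) / 3 = -103.008232
T(3,1) = -103.512326 + (-103.512326 − (-105.040364))/3 = -103.002980
T(3,2) = -103.002980 + (-103.002980 − (-103.008232))/15 = -103.002630

-103.0026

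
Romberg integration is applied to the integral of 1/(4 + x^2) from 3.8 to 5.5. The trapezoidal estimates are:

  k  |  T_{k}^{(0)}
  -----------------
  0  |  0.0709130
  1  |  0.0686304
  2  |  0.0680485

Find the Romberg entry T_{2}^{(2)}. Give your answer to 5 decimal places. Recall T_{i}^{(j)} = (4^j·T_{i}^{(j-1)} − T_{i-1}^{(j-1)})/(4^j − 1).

Richardson extrapolation on the trapezoidal column (denominator 4−1=3):
T_{1}^{(1)} = 0.0686304 + (0.0686304 − 0.0709130)/3 = 0.0678695
T_{2}^{(1)} = 0.0680485 + (0.0680485 − 0.0686304)/3 = 0.0678545
T_{2}^{(2)} = (16·0.0678545 − 0.0678695) / 15 = 0.0678535

0.06785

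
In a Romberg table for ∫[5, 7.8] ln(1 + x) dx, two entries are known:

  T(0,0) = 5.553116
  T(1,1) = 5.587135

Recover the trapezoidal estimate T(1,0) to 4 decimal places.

5.5786

From T(1,1) = (4·T(1,0) − T(0,0))/3, solve for T(1,0):
4·T(1,0) = 3·5.587135 + 5.553116 = 22.314521
T(1,0) = 5.578630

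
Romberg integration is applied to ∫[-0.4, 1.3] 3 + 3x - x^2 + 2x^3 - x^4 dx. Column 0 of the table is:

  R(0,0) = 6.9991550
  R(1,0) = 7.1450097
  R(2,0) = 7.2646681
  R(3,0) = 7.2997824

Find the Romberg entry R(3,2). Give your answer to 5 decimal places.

Richardson extrapolation on the trapezoidal column (denominator 4−1=3):
R(2,1) = (4·7.2646681 − 7.1450097) / 3 = 7.3045542
R(3,1) = 7.2997824 + (7.2997824 − 7.2646681)/3 = 7.3114872
R(3,2) = 7.3114872 + (7.3114872 − 7.3045542)/15 = 7.3119494

7.31195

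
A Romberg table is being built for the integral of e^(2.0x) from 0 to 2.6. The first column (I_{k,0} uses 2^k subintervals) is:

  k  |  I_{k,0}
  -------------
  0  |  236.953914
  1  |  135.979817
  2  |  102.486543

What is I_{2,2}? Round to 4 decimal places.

90.5888

Richardson extrapolation on the trapezoidal column (denominator 4−1=3):
I_{1,1} = (4·135.979817 − 236.953914) / 3 = 102.321785
I_{2,1} = 102.486543 + (102.486543 − 135.979817)/3 = 91.322118
I_{2,2} = 91.322118 + (91.322118 − 102.321785)/15 = 90.588807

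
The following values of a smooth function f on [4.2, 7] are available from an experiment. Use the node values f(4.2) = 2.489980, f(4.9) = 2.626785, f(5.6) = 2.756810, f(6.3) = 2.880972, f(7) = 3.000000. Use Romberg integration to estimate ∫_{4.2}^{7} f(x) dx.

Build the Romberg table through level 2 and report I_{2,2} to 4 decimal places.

I_{0,0} (trapezoid, 1 panel, h=2.8000): 7.685972
I_{1,0} (trapezoid, 2 panels, h=1.4000): 7.702520
I_{2,0} (trapezoid, 4 panels, h=0.7000): 7.706690
I_{1,1} = 7.702520 + (7.702520 − 7.685972)/3 = 7.708036
I_{2,1} = 7.706690 + (7.706690 − 7.702520)/3 = 7.708080
I_{2,2} = 7.708080 + (7.708080 − 7.708036)/15 = 7.708083

7.7081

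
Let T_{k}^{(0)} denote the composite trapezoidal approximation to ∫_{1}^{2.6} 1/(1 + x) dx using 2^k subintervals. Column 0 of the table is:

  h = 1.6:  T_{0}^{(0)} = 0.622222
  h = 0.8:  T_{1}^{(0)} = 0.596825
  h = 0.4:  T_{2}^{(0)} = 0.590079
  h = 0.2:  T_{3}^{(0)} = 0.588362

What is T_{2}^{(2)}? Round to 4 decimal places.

0.5878

T_{1}^{(1)} = (4·0.596825 − 0.622222) / 3 = 0.588359
T_{2}^{(1)} = 0.590079 + (0.590079 − 0.596825)/3 = 0.587830
T_{2}^{(2)} = (16·0.587830 − 0.588359) / 15 = 0.587795
(Column j=1 coincides with Simpson's rule on the same nodes.)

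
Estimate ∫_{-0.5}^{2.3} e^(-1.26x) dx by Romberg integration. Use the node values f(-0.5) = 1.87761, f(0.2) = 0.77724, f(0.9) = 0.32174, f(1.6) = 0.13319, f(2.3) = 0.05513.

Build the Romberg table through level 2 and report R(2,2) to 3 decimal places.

1.447

R(0,0) (trapezoid, 1 panel, h=2.8000): 2.70584
R(1,0) (trapezoid, 2 panels, h=1.4000): 1.80335
R(2,0) (trapezoid, 4 panels, h=0.7000): 1.53898
R(1,1) = 1.80335 + (1.80335 − 2.70584)/3 = 1.50252
R(2,1) = 1.53898 + (1.53898 − 1.80335)/3 = 1.45086
R(2,2) = 1.45086 + (1.45086 − 1.50252)/15 = 1.44742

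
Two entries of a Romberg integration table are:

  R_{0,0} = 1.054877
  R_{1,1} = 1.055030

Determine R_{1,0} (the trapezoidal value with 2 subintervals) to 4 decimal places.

1.0550

From R_{1,1} = (4·R_{1,0} − R_{0,0})/3, solve for R_{1,0}:
4·R_{1,0} = 3·1.055030 + 1.054877 = 4.219967
R_{1,0} = 1.054992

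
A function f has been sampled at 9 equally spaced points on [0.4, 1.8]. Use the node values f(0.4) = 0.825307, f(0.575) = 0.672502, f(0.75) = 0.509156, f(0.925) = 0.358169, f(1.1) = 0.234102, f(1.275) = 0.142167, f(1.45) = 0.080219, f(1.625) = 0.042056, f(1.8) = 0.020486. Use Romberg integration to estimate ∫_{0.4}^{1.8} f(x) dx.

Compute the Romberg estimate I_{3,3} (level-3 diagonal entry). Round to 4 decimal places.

0.4289

I_{0,0} (trapezoid, 1 panel, h=1.4000): 0.592055
I_{1,0} (trapezoid, 2 panels, h=0.7000): 0.459899
I_{2,0} (trapezoid, 4 panels, h=0.3500): 0.436231
I_{3,0} (trapezoid, 8 panels, h=0.1750): 0.430722
I_{1,1} = 0.459899 + (0.459899 − 0.592055)/3 = 0.415847
I_{2,1} = 0.436231 + (0.436231 − 0.459899)/3 = 0.428342
I_{3,1} = 0.430722 + (0.430722 − 0.436231)/3 = 0.428886
I_{2,2} = 0.428342 + (0.428342 − 0.415847)/15 = 0.429175
I_{3,2} = 0.428886 + (0.428886 − 0.428342)/15 = 0.428922
I_{3,3} = 0.428922 + (0.428922 − 0.429175)/63 = 0.428918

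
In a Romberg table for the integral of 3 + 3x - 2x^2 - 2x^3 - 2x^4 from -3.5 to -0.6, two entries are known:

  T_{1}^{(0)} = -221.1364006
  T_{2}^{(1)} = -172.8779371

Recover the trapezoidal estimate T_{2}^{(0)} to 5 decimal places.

-184.94255

From T_{2}^{(1)} = (4·T_{2}^{(0)} − T_{1}^{(0)})/3, solve for T_{2}^{(0)}:
4·T_{2}^{(0)} = 3·(-172.8779371) + (-221.1364006) = -739.7702119
T_{2}^{(0)} = -184.9425530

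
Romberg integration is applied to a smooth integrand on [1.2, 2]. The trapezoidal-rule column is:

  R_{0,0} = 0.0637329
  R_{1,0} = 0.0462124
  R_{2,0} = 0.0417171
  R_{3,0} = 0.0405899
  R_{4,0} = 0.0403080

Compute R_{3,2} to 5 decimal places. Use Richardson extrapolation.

0.04021

Richardson extrapolation on the trapezoidal column (denominator 4−1=3):
R_{2,1} = (4·0.0417171 − 0.0462124) / 3 = 0.0402187
R_{3,1} = 0.0405899 + (0.0405899 − 0.0417171)/3 = 0.0402142
R_{3,2} = (16·0.0402142 − 0.0402187) / 15 = 0.0402139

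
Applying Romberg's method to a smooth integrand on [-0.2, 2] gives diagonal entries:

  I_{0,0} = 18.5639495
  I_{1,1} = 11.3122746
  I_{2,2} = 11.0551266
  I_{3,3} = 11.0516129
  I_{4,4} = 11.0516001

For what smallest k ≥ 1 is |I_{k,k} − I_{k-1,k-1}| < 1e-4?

k = 4

|I_{1,1} − I_{0,0}| = 7.2516749 ≥ 1e-4
|I_{2,2} − I_{1,1}| = 0.2571480 ≥ 1e-4
|I_{3,3} − I_{2,2}| = 0.0035137 ≥ 1e-4
|I_{4,4} − I_{3,3}| = 0.0000128 < 1e-4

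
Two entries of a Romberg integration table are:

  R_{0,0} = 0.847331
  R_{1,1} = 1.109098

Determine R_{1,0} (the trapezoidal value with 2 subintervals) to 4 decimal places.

1.0437

From R_{1,1} = (4·R_{1,0} − R_{0,0})/3, solve for R_{1,0}:
4·R_{1,0} = 3·1.109098 + 0.847331 = 4.174625
R_{1,0} = 1.043656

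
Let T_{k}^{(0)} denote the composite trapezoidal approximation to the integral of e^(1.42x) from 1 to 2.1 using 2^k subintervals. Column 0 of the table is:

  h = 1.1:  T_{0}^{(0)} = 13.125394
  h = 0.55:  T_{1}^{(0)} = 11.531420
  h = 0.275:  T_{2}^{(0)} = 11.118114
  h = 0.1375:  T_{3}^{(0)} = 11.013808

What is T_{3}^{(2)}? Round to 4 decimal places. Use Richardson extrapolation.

10.9790

T_{2}^{(1)} = (4·11.118114 − 11.531420) / 3 = 10.980345
T_{3}^{(1)} = 11.013808 + (11.013808 − 11.118114)/3 = 10.979039
T_{3}^{(2)} = (16·10.979039 − 10.980345) / 15 = 10.978952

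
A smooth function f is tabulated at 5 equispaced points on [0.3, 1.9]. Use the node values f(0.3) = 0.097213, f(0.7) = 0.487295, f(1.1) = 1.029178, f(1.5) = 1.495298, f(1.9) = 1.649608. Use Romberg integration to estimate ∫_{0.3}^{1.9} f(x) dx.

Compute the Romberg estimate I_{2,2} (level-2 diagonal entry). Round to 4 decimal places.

1.5648

I_{0,0} (trapezoid, 1 panel, h=1.6000): 1.397457
I_{1,0} (trapezoid, 2 panels, h=0.8000): 1.522071
I_{2,0} (trapezoid, 4 panels, h=0.4000): 1.554073
I_{1,1} = 1.522071 + (1.522071 − 1.397457)/3 = 1.563609
I_{2,1} = 1.554073 + (1.554073 − 1.522071)/3 = 1.564740
I_{2,2} = 1.564740 + (1.564740 − 1.563609)/15 = 1.564815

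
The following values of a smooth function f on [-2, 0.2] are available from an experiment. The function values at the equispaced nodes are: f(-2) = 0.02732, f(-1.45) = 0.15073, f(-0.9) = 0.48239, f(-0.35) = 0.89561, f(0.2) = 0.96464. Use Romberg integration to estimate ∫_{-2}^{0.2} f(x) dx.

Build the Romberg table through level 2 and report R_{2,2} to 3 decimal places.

1.130

R_{0,0} (trapezoid, 1 panel, h=2.2000): 1.09116
R_{1,0} (trapezoid, 2 panels, h=1.1000): 1.07621
R_{2,0} (trapezoid, 4 panels, h=0.5500): 1.11359
R_{1,1} = 1.07621 + (1.07621 − 1.09116)/3 = 1.07123
R_{2,1} = 1.11359 + (1.11359 − 1.07621)/3 = 1.12605
R_{2,2} = 1.12605 + (1.12605 − 1.07123)/15 = 1.12970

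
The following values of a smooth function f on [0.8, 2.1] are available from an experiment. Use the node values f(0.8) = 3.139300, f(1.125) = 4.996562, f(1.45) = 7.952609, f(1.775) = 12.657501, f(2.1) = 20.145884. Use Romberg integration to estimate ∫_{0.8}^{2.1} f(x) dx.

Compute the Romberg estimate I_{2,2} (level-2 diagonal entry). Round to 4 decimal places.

I_{0,0} (trapezoid, 1 panel, h=1.3000): 15.135370
I_{1,0} (trapezoid, 2 panels, h=0.6500): 12.736881
I_{2,0} (trapezoid, 4 panels, h=0.3250): 12.106011
I_{1,1} = 12.736881 + (12.736881 − 15.135370)/3 = 11.937385
I_{2,1} = 12.106011 + (12.106011 − 12.736881)/3 = 11.895721
I_{2,2} = 11.895721 + (11.895721 − 11.937385)/15 = 11.892943

11.8929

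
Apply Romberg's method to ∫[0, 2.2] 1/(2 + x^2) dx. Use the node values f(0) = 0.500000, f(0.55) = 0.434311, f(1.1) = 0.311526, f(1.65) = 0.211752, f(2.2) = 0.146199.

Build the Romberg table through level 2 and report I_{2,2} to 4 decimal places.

0.7073

I_{0,0} (trapezoid, 1 panel, h=2.2000): 0.710819
I_{1,0} (trapezoid, 2 panels, h=1.1000): 0.698088
I_{2,0} (trapezoid, 4 panels, h=0.5500): 0.704379
I_{1,1} = 0.698088 + (0.698088 − 0.710819)/3 = 0.693844
I_{2,1} = 0.704379 + (0.704379 − 0.698088)/3 = 0.706476
I_{2,2} = 0.706476 + (0.706476 − 0.693844)/15 = 0.707318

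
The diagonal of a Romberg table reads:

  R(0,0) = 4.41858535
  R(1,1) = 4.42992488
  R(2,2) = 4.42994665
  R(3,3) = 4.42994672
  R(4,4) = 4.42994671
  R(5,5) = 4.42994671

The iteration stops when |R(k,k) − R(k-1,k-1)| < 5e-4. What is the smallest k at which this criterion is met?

k = 2

|R(1,1) − R(0,0)| = 0.01133953 ≥ 5e-4
|R(2,2) − R(1,1)| = 0.00002177 < 5e-4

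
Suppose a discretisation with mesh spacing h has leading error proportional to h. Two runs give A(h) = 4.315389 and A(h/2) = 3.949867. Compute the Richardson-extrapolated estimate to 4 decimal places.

3.5843

The leading error scales as h; refining by a factor of 2 reduces it by 2^1 = 2.
Extrapolated value = (2·A(h/2) − A(h)) / (2 − 1)
= (2·3.949867 − 4.315389) / 1
= 3.584345 / 1 = 3.584345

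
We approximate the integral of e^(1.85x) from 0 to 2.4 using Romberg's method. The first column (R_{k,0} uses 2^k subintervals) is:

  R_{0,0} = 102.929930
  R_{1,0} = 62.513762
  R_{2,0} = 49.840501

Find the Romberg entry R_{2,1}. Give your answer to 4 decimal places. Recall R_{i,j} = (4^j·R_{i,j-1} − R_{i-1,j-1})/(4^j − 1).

Richardson extrapolation on the trapezoidal column (denominator 4−1=3):
R_{2,1} = 49.840501 + (49.840501 − 62.513762)/3 = 45.616081

45.6161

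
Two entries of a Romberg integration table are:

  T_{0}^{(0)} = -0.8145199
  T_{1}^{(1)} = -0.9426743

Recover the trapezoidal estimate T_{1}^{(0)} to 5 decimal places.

From T_{1}^{(1)} = (4·T_{1}^{(0)} − T_{0}^{(0)})/3, solve for T_{1}^{(0)}:
4·T_{1}^{(0)} = 3·(-0.9426743) + (-0.8145199) = -3.6425428
T_{1}^{(0)} = -0.9106357

-0.91064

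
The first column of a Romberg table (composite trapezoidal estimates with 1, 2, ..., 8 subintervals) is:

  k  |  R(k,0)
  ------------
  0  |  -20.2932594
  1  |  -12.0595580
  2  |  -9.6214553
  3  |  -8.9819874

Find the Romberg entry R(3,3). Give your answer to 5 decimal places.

R(1,1) = -12.0595580 + (-12.0595580 − (-20.2932594))/3 = -9.3149909
R(2,1) = (4·(-9.6214553) − (-12.0595580)) / 3 = -8.8087544
R(3,1) = -8.9819874 + (-8.9819874 − (-9.6214553))/3 = -8.7688314
R(2,2) = (16·(-8.8087544) − (-9.3149909)) / 15 = -8.7750053
R(3,2) = (16·(-8.7688314) − (-8.8087544)) / 15 = -8.7661699
R(3,3) = (64·(-8.7661699) − (-8.7750053)) / 63 = -8.7660297

-8.76603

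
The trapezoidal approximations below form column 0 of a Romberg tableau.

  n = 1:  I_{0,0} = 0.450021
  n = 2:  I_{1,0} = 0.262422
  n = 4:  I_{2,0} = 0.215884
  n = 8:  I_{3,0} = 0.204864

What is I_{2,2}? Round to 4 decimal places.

Richardson extrapolation on the trapezoidal column (denominator 4−1=3):
I_{1,1} = 0.262422 + (0.262422 − 0.450021)/3 = 0.199889
I_{2,1} = 0.215884 + (0.215884 − 0.262422)/3 = 0.200371
I_{2,2} = 0.200371 + (0.200371 − 0.199889)/15 = 0.200403

0.2004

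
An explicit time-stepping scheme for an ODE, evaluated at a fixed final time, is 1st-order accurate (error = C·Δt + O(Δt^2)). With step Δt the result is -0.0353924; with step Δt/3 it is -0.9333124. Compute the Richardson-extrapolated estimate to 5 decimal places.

Extrapolated value = (3·A(Δt/3) − A(Δt)) / (3 − 1)
= (3·(-0.9333124) − (-0.0353924)) / 2
= -2.7645448 / 2 = -1.3822724

-1.38227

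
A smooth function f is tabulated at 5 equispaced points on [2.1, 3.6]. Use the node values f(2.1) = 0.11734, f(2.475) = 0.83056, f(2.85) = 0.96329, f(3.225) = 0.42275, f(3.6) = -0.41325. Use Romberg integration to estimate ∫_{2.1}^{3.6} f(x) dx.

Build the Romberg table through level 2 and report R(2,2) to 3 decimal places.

0.827

R(0,0) (trapezoid, 1 panel, h=1.5000): -0.22193
R(1,0) (trapezoid, 2 panels, h=0.7500): 0.61150
R(2,0) (trapezoid, 4 panels, h=0.3750): 0.77574
R(1,1) = 0.61150 + (0.61150 − (-0.22193))/3 = 0.88931
R(2,1) = 0.77574 + (0.77574 − 0.61150)/3 = 0.83049
R(2,2) = 0.83049 + (0.83049 − 0.88931)/15 = 0.82657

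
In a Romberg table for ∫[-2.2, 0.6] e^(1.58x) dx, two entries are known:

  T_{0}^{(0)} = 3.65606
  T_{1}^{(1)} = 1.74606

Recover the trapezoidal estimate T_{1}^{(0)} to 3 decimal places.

2.224

From T_{1}^{(1)} = (4·T_{1}^{(0)} − T_{0}^{(0)})/3, solve for T_{1}^{(0)}:
4·T_{1}^{(0)} = 3·1.74606 + 3.65606 = 8.89424
T_{1}^{(0)} = 2.22356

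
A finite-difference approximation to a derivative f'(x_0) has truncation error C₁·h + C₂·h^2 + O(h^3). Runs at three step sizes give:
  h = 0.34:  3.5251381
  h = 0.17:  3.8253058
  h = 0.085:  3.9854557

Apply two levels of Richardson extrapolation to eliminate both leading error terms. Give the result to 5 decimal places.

First eliminate the h term (factor 2^1 = 2):
  B₁ = (2·3.8253058 − 3.5251381)/1 = 4.1254735
  B₂ = (2·3.9854557 − 3.8253058)/1 = 4.1456056
Then eliminate the h^2 term (factor 2^2 = 4):
  (4·4.1456056 − 4.1254735)/3 = 4.1523163

4.15232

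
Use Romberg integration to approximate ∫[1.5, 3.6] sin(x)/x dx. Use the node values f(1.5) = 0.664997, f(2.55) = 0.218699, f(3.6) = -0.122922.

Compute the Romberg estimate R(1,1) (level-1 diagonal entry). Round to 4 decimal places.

R(0,0) (trapezoid, 1 panel, h=2.1000): 0.569179
R(1,0) (trapezoid, 2 panels, h=1.0500): 0.514223
R(1,1) = 0.514223 + (0.514223 − 0.569179)/3 = 0.495904

0.4959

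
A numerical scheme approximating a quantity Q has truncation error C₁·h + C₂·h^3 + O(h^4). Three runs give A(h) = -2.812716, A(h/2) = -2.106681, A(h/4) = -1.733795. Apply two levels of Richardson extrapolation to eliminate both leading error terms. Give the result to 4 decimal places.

First eliminate the h term (factor 2^1 = 2):
  B₁ = (2·(-2.106681) − (-2.812716))/1 = -1.400646
  B₂ = (2·(-1.733795) − (-2.106681))/1 = -1.360909
Then eliminate the h^3 term (factor 2^3 = 8):
  (8·(-1.360909) − (-1.400646))/7 = -1.355232

-1.3552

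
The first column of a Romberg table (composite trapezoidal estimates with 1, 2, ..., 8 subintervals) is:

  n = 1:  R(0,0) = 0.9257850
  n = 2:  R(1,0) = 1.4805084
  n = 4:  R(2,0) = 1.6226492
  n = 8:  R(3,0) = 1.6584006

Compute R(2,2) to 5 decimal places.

1.67034

Richardson extrapolation on the trapezoidal column (denominator 4−1=3):
R(1,1) = 1.4805084 + (1.4805084 − 0.9257850)/3 = 1.6654162
R(2,1) = (4·1.6226492 − 1.4805084) / 3 = 1.6700295
R(2,2) = 1.6700295 + (1.6700295 − 1.6654162)/15 = 1.6703371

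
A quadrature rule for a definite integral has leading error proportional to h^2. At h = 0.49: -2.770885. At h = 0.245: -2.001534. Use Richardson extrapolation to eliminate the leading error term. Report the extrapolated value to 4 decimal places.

-1.7451

Extrapolated value = (4·A(h/2) − A(h)) / (4 − 1)
= (4·(-2.001534) − (-2.770885)) / 3
= -5.235251 / 3 = -1.745084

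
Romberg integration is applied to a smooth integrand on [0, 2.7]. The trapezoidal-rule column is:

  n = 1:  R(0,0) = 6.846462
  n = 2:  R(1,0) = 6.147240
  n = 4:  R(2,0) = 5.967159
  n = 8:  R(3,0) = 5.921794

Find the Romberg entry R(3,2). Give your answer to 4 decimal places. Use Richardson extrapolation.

5.9066

Richardson extrapolation on the trapezoidal column (denominator 4−1=3):
R(2,1) = (4·5.967159 − 6.147240) / 3 = 5.907132
R(3,1) = (4·5.921794 − 5.967159) / 3 = 5.906672
R(3,2) = 5.906672 + (5.906672 − 5.907132)/15 = 5.906641
(Column j=1 coincides with Simpson's rule on the same nodes.)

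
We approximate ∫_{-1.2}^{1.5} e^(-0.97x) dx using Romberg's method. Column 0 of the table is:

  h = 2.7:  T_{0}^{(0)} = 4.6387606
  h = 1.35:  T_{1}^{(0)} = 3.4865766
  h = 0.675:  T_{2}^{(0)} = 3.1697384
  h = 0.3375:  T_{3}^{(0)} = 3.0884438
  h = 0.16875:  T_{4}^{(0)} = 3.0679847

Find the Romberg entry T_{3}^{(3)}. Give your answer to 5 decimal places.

3.06115

T_{1}^{(1)} = (4·3.4865766 − 4.6387606) / 3 = 3.1025153
T_{2}^{(1)} = 3.1697384 + (3.1697384 − 3.4865766)/3 = 3.0641257
T_{3}^{(1)} = (4·3.0884438 − 3.1697384) / 3 = 3.0613456
T_{2}^{(2)} = (16·3.0641257 − 3.1025153) / 15 = 3.0615664
T_{3}^{(2)} = 3.0613456 + (3.0613456 − 3.0641257)/15 = 3.0611603
T_{3}^{(3)} = (64·3.0611603 − 3.0615664) / 63 = 3.0611539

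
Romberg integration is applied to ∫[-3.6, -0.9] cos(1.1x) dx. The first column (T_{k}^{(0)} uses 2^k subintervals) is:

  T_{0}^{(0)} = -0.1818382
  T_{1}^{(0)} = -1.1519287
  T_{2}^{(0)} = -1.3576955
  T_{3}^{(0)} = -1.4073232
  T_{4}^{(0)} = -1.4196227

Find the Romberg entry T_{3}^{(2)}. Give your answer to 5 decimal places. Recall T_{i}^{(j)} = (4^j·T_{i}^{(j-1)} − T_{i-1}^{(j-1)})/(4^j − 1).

-1.42370

T_{2}^{(1)} = -1.3576955 + (-1.3576955 − (-1.1519287))/3 = -1.4262844
T_{3}^{(1)} = -1.4073232 + (-1.4073232 − (-1.3576955))/3 = -1.4238658
T_{3}^{(2)} = -1.4238658 + (-1.4238658 − (-1.4262844))/15 = -1.4237046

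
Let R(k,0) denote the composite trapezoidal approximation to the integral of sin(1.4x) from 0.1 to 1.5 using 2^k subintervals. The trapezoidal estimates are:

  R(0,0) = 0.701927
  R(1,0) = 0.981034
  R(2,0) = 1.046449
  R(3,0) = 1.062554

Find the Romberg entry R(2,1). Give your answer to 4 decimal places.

Richardson extrapolation on the trapezoidal column (denominator 4−1=3):
R(2,1) = 1.046449 + (1.046449 − 0.981034)/3 = 1.068254

1.0683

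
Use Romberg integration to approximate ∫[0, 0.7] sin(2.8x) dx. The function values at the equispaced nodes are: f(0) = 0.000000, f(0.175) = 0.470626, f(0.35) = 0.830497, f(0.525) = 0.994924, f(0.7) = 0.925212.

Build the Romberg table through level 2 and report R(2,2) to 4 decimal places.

R(0,0) (trapezoid, 1 panel, h=0.7000): 0.323824
R(1,0) (trapezoid, 2 panels, h=0.3500): 0.452586
R(2,0) (trapezoid, 4 panels, h=0.1750): 0.482764
R(1,1) = 0.452586 + (0.452586 − 0.323824)/3 = 0.495507
R(2,1) = 0.482764 + (0.482764 − 0.452586)/3 = 0.492823
R(2,2) = 0.492823 + (0.492823 − 0.495507)/15 = 0.492644

0.4926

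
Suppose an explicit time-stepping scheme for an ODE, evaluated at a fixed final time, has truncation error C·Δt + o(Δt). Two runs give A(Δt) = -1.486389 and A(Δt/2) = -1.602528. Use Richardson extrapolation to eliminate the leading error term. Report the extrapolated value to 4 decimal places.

The leading error scales as Δt; refining by a factor of 2 reduces it by 2^1 = 2.
Extrapolated value = (2·A(Δt/2) − A(Δt)) / (2 − 1)
= (2·(-1.602528) − (-1.486389)) / 1
= -1.718667 / 1 = -1.718667

-1.7187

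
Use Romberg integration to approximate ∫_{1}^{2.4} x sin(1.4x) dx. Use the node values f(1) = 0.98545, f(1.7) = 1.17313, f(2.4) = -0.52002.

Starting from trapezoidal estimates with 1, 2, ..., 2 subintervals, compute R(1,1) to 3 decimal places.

R(0,0) (trapezoid, 1 panel, h=1.4000): 0.32580
R(1,0) (trapezoid, 2 panels, h=0.7000): 0.98409
R(1,1) = 0.98409 + (0.98409 − 0.32580)/3 = 1.20352

1.204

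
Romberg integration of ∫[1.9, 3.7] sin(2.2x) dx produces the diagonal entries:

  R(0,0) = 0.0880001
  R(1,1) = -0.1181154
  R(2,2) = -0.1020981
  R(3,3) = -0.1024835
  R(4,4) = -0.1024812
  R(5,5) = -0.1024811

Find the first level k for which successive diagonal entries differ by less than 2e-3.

|R(1,1) − R(0,0)| = 0.2061155 ≥ 2e-3
|R(2,2) − R(1,1)| = 0.0160173 ≥ 2e-3
|R(3,3) − R(2,2)| = 0.0003854 < 2e-3

k = 3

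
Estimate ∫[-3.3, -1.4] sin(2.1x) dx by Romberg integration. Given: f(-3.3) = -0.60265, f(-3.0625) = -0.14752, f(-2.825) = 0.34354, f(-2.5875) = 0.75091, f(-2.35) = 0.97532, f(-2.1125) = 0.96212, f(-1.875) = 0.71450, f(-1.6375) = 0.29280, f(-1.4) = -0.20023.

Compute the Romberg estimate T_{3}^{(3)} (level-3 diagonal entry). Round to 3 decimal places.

T_{0}^{(0)} (trapezoid, 1 panel, h=1.9000): -0.76274
T_{1}^{(0)} (trapezoid, 2 panels, h=0.9500): 0.54519
T_{2}^{(0)} (trapezoid, 4 panels, h=0.4750): 0.77516
T_{3}^{(0)} (trapezoid, 8 panels, h=0.2375): 0.82893
T_{1}^{(1)} = 0.54519 + (0.54519 − (-0.76274))/3 = 0.98117
T_{2}^{(1)} = 0.77516 + (0.77516 − 0.54519)/3 = 0.85182
T_{3}^{(1)} = 0.82893 + (0.82893 − 0.77516)/3 = 0.84685
T_{2}^{(2)} = 0.85182 + (0.85182 − 0.98117)/15 = 0.84320
T_{3}^{(2)} = 0.84685 + (0.84685 − 0.85182)/15 = 0.84652
T_{3}^{(3)} = 0.84652 + (0.84652 − 0.84320)/63 = 0.84657

0.847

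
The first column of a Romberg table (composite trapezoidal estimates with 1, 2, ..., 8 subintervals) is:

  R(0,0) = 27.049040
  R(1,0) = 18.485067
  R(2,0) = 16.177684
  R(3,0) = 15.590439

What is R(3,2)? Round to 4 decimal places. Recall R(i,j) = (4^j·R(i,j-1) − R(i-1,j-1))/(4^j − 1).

Richardson extrapolation on the trapezoidal column (denominator 4−1=3):
R(2,1) = 16.177684 + (16.177684 − 18.485067)/3 = 15.408556
R(3,1) = (4·15.590439 − 16.177684) / 3 = 15.394691
R(3,2) = 15.394691 + (15.394691 − 15.408556)/15 = 15.393767
(Column j=1 coincides with Simpson's rule on the same nodes.)

15.3938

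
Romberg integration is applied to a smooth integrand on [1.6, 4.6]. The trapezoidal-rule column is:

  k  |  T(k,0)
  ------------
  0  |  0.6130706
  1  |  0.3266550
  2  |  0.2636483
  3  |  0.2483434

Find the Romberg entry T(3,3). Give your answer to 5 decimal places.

0.24328

Richardson extrapolation on the trapezoidal column (denominator 4−1=3):
T(1,1) = (4·0.3266550 − 0.6130706) / 3 = 0.2311831
T(2,1) = (4·0.2636483 − 0.3266550) / 3 = 0.2426461
T(3,1) = 0.2483434 + (0.2483434 − 0.2636483)/3 = 0.2432418
T(2,2) = (16·0.2426461 − 0.2311831) / 15 = 0.2434103
T(3,2) = 0.2432418 + (0.2432418 − 0.2426461)/15 = 0.2432815
T(3,3) = 0.2432815 + (0.2432815 − 0.2434103)/63 = 0.2432795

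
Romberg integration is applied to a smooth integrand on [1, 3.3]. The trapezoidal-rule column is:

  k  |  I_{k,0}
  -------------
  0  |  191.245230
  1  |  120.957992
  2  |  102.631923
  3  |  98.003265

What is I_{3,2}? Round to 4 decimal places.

Richardson extrapolation on the trapezoidal column (denominator 4−1=3):
I_{2,1} = (4·102.631923 − 120.957992) / 3 = 96.523233
I_{3,1} = 98.003265 + (98.003265 − 102.631923)/3 = 96.460379
I_{3,2} = (16·96.460379 − 96.523233) / 15 = 96.456189
(Column j=1 coincides with Simpson's rule on the same nodes.)

96.4562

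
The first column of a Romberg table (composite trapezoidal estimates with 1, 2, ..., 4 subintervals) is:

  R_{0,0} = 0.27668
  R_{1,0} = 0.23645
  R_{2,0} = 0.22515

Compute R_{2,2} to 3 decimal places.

0.221

R_{1,1} = 0.23645 + (0.23645 − 0.27668)/3 = 0.22304
R_{2,1} = 0.22515 + (0.22515 − 0.23645)/3 = 0.22138
R_{2,2} = 0.22138 + (0.22138 − 0.22304)/15 = 0.22127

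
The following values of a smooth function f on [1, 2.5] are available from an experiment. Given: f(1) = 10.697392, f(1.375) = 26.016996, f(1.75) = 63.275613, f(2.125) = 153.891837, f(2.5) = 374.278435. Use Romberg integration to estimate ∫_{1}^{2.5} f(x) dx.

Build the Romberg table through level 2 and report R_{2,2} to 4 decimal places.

153.5203

R_{0,0} (trapezoid, 1 panel, h=1.5000): 288.731870
R_{1,0} (trapezoid, 2 panels, h=0.7500): 191.822645
R_{2,0} (trapezoid, 4 panels, h=0.3750): 163.377135
R_{1,1} = 191.822645 + (191.822645 − 288.731870)/3 = 159.519570
R_{2,1} = 163.377135 + (163.377135 − 191.822645)/3 = 153.895298
R_{2,2} = 153.895298 + (153.895298 − 159.519570)/15 = 153.520347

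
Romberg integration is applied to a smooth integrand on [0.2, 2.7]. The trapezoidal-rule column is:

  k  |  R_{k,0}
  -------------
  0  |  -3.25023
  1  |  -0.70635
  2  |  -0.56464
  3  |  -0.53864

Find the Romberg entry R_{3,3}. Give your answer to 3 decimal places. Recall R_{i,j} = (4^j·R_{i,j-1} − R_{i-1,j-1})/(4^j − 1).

R_{1,1} = -0.70635 + (-0.70635 − (-3.25023))/3 = 0.14161
R_{2,1} = (4·(-0.56464) − (-0.70635)) / 3 = -0.51740
R_{3,1} = (4·(-0.53864) − (-0.56464)) / 3 = -0.52997
R_{2,2} = -0.51740 + (-0.51740 − 0.14161)/15 = -0.56133
R_{3,2} = -0.52997 + (-0.52997 − (-0.51740))/15 = -0.53081
R_{3,3} = (64·(-0.53081) − (-0.56133)) / 63 = -0.53033
(Column j=1 coincides with Simpson's rule on the same nodes.)

-0.530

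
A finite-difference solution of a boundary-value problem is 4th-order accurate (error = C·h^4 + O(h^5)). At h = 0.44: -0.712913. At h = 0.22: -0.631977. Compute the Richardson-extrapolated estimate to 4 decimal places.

The leading error scales as h^4; refining by a factor of 2 reduces it by 2^4 = 16.
Extrapolated value = (16·A(h/2) − A(h)) / (16 − 1)
= (16·(-0.631977) − (-0.712913)) / 15
= -9.398719 / 15 = -0.626581

-0.6266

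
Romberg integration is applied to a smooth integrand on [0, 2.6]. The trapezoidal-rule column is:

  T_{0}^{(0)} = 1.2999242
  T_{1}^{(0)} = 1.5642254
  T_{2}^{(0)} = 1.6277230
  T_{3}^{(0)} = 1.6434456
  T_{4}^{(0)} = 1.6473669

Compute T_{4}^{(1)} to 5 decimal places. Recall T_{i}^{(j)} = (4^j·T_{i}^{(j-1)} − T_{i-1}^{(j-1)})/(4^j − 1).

1.64867

T_{4}^{(1)} = (4·1.6473669 − 1.6434456) / 3 = 1.6486740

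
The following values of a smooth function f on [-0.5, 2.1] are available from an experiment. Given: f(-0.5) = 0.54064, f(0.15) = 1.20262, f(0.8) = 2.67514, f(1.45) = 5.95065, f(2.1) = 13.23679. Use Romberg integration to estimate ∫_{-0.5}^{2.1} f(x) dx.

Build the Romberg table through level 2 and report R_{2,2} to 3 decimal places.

10.326

R_{0,0} (trapezoid, 1 panel, h=2.6000): 17.91066
R_{1,0} (trapezoid, 2 panels, h=1.3000): 12.43301
R_{2,0} (trapezoid, 4 panels, h=0.6500): 10.86613
R_{1,1} = 12.43301 + (12.43301 − 17.91066)/3 = 10.60713
R_{2,1} = 10.86613 + (10.86613 − 12.43301)/3 = 10.34384
R_{2,2} = 10.34384 + (10.34384 − 10.60713)/15 = 10.32629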